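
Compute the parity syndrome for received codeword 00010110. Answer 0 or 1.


Syndrome = XOR of all bits = 0 XOR 0 XOR 0 XOR 1 XOR 0 XOR 1 XOR 1 XOR 0 = 1

1


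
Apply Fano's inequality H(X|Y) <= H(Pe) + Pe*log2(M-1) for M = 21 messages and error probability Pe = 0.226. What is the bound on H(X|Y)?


H(Pe) = -Pe*log2(Pe) - (1-Pe)*log2(1-Pe) = -0.226*log2(0.226) - 0.774*log2(0.774) = 0.484907 + 0.286066 = 0.771. Pe*log2(M-1) = 0.226*log2(20) = 0.976756. Bound = H(Pe) + Pe*log2(M-1) = 0.484907 + 0.286066 + 0.976756 = 1.7477

1.7477 bits


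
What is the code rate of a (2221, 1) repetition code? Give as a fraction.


Rate = k/n = 1/2221

1/2221


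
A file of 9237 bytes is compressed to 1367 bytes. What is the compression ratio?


Ratio = original / compressed = 9237 / 1367 = 6.7571

6.7571


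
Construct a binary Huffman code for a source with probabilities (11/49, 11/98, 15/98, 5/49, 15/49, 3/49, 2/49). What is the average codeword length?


Huffman construction (repeatedly merge the two least-probable nodes; each merge adds 1 bit to every symbol beneath it): 2/49 + 3/49 = 5/49; 5/49 + 5/49 = 10/49; 11/98 + 15/98 = 13/49; 10/49 + 11/49 = 3/7; 13/49 + 15/49 = 4/7; 3/7 + 4/7 = 1. Resulting codeword lengths (in the order the probabilities were given): (2, 3, 3, 3, 2, 4, 4). L_avg = sum(p_i * l_i) = 11/49*2 + 11/98*3 + 15/98*3 + 5/49*3 + 15/49*2 + 3/49*4 + 2/49*4 = 18/7 = 2.5714

2.5714 bits


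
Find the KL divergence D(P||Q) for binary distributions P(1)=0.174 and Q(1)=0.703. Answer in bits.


KL = p*log2(p/q) + (1-p)*log2((1-p)/(1-q)) = 0.174*log2(0.174/0.703) + 0.826*log2(0.826/0.297) = 0.8684

0.8684 bits


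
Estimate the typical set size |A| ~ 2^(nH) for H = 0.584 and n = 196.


log2|A_typical| = nH = 196 * 0.584 = 114.464, so |A_typical| ~ 2^114.464 = 2.865e+34

2.865e+34


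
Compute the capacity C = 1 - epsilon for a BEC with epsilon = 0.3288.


C = 1 - epsilon = 1 - 0.3288 = 0.6712

0.6712 bits


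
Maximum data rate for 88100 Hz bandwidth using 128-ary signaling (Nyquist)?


Rate = 2 * B * log2(M) = 2 * 88100 * 7.0 = 1233400.0

1233400.0 bps


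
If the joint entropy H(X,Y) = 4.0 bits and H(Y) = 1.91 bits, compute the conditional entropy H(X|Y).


H(X|Y) = H(X,Y) - H(Y) = 4.0 - 1.91 = 2.09

2.09 bits


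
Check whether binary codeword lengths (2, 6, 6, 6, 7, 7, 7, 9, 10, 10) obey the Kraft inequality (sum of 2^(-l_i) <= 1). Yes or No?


Kraft sum = sum(2^(-l_i)) = 0.3242, need <= 1. Result: satisfied (a binary prefix-free code with these lengths exists)

Yes


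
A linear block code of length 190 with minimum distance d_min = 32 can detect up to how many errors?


Detection capability = d_min - 1 = 32 - 1 = 31

31 errors


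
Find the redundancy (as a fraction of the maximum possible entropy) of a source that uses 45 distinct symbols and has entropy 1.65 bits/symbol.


H_max = log2(K) = log2(45) = 5.4919 bits/symbol. Redundancy = 1 - H/H_max = 1 - 1.65/5.4919 = 1 - 0.3004 = 0.6996

0.6996


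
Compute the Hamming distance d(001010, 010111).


Count differing positions: . ^ ^ ^ . ^ = 4 differences

4


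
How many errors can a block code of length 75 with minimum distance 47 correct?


Correction capability = floor((d-1)/2) = floor((47-1)/2) = 23

23 errors


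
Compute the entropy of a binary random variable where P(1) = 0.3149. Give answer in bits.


H = -p*log2(p) - (1-p)*log2(1-p). -0.3149*log2(0.3149) = 0.524949; -0.6851*log2(0.6851) = 0.373800. H = 0.524949 + 0.373800 = 0.8987

0.8987 bits


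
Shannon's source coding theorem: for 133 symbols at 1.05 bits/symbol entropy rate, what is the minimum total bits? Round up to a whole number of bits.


Minimum bits >= n * H = 133 * 1.05 = 139.65, rounded up to a whole number of bits = 140

140 bits


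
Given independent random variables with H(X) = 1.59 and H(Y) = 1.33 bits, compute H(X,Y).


For independent variables, H(X,Y) = H(X) + H(Y) = 1.59 + 1.33 = 2.92

2.92 bits


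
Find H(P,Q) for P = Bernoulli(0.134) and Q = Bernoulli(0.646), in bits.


H(P,Q) = -p*log2(q) - (1-p)*log2(1-q). -0.134*log2(0.646) = 0.084473; -0.866*log2(0.354) = 1.297423. H(P,Q) = 0.084473 + 1.297423 = 1.3819

1.3819 bits


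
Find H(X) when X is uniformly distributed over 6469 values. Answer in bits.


H = log2(n) = log2(6469) = 12.6593

12.6593 bits


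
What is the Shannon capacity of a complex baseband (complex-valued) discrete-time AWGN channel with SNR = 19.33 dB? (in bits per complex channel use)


SNR_linear = 10^(19.33/10) = 85.7038; C = log2(1 + SNR_linear) = log2(1 + 85.7038) = 6.438

6.438 bits/channel use


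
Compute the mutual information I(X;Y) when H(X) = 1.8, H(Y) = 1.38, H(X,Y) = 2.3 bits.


I(X;Y) = H(X) + H(Y) - H(X,Y) = 1.8 + 1.38 - 2.3 = 0.88

0.88 bits


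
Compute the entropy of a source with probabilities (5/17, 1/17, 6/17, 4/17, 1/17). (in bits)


H = -sum(p_i * log2(p_i)). Terms: -(5/17)*log2(5/17) = 0.519275; -(1/17)*log2(1/17) = 0.240439; -(6/17)*log2(6/17) = 0.530294; -(4/17)*log2(4/17) = 0.491168; -(1/17)*log2(1/17) = 0.240439. H = 0.519275 + 0.240439 + 0.530294 + 0.491168 + 0.240439 = 2.0216

2.0216 bits


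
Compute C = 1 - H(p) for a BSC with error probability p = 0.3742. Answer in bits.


H(p) = -p*log2(p) - (1-p)*log2(1-p) = -0.3742*log2(0.3742) - 0.6258*log2(0.6258) = 0.530660 + 0.423183 = 0.9538. C = 1 - H(p) = 1 - 0.9538 = 0.0462

0.0462 bits


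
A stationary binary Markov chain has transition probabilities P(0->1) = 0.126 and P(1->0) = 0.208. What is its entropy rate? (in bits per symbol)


Stationary distribution: pi_0 = p10/(p01+p10) = 0.6228, pi_1 = 0.3772. Entropy rate H' = pi_0*H(p01) + pi_1*H(p10) = 0.6228*0.5464 + 0.3772*0.7376 = 0.6185

0.6185 bits/symbol


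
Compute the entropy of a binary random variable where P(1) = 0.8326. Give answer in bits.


H = -p*log2(p) - (1-p)*log2(1-p). -0.8326*log2(0.8326) = 0.220060; -0.1674*log2(0.1674) = 0.431662. H = 0.220060 + 0.431662 = 0.6517

0.6517 bits


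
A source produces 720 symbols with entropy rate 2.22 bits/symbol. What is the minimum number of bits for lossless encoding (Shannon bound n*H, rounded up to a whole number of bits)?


Minimum bits >= n * H = 720 * 2.22 = 1598.4, rounded up to a whole number of bits = 1599

1599 bits


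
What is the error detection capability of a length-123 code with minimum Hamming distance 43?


Detection capability = d_min - 1 = 43 - 1 = 42

42 errors


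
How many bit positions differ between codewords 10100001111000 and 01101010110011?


Count differing positions: ^ ^ . . ^ . ^ ^ . . ^ . ^ ^ = 8 differences

8


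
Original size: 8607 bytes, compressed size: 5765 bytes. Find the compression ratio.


Ratio = original / compressed = 8607 / 5765 = 1.493

1.493


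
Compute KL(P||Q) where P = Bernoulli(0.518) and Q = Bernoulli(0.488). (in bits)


KL = p*log2(p/q) + (1-p)*log2((1-p)/(1-q)) = 0.518*log2(0.518/0.488) + 0.482*log2(0.482/0.512) = 0.0026

0.0026 bits


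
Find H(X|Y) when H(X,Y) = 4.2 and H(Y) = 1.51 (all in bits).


H(X|Y) = H(X,Y) - H(Y) = 4.2 - 1.51 = 2.69

2.69 bits


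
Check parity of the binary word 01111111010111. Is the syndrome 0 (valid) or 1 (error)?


Syndrome = XOR of all bits = 0 XOR 1 XOR 1 XOR 1 XOR 1 XOR 1 XOR 1 XOR 1 XOR 0 XOR 1 XOR 0 XOR 1 XOR 1 XOR 1 = 1

1


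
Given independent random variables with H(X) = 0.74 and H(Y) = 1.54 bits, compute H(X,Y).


For independent variables, H(X,Y) = H(X) + H(Y) = 0.74 + 1.54 = 2.28

2.28 bits


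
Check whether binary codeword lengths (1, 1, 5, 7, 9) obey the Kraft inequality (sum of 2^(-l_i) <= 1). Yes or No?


Kraft sum = sum(2^(-l_i)) = 1.041, need <= 1. Result: violated (a binary prefix-free code with these lengths cannot exist)

No


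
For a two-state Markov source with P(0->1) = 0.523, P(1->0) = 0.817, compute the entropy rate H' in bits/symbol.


Stationary distribution: pi_0 = p10/(p01+p10) = 0.6097, pi_1 = 0.3903. Entropy rate H' = pi_0*H(p01) + pi_1*H(p10) = 0.6097*0.9985 + 0.3903*0.6866 = 0.8767

0.8767 bits/symbol


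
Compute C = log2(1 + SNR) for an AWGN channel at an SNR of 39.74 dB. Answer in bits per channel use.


SNR_linear = 10^(39.74/10) = 9418.896; C = log2(1 + SNR_linear) = log2(1 + 9418.896) = 13.2015

13.2015 bits/channel use


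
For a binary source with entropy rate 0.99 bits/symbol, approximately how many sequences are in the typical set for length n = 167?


log2|A_typical| = nH = 167 * 0.99 = 165.33, so |A_typical| ~ 2^165.33 = 5.879e+49

5.879e+49


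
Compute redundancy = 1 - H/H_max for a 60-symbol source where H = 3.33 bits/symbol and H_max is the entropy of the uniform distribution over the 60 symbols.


H_max = log2(K) = log2(60) = 5.9069 bits/symbol. Redundancy = 1 - H/H_max = 1 - 3.33/5.9069 = 1 - 0.5637 = 0.4363

0.4363


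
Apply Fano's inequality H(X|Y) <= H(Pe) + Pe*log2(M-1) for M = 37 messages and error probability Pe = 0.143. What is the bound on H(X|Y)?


H(Pe) = -Pe*log2(Pe) - (1-Pe)*log2(1-Pe) = -0.143*log2(0.143) - 0.857*log2(0.857) = 0.401246 + 0.190796 = 0.592. Pe*log2(M-1) = 0.143*log2(36) = 0.739299. Bound = H(Pe) + Pe*log2(M-1) = 0.401246 + 0.190796 + 0.739299 = 1.3313

1.3313 bits


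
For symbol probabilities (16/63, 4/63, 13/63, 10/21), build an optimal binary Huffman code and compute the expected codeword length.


Huffman construction (repeatedly merge the two least-probable nodes; each merge adds 1 bit to every symbol beneath it): 4/63 + 13/63 = 17/63; 16/63 + 17/63 = 11/21; 10/21 + 11/21 = 1. Resulting codeword lengths (in the order the probabilities were given): (2, 3, 3, 1). L_avg = sum(p_i * l_i) = 16/63*2 + 4/63*3 + 13/63*3 + 10/21*1 = 113/63 = 1.7937

1.7937 bits


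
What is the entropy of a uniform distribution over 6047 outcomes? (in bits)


H = log2(n) = log2(6047) = 12.562

12.562 bits


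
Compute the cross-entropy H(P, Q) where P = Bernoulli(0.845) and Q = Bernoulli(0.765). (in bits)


H(P,Q) = -p*log2(q) - (1-p)*log2(1-q). -0.845*log2(0.765) = 0.326566; -0.155*log2(0.235) = 0.323836. H(P,Q) = 0.326566 + 0.323836 = 0.6504

0.6504 bits


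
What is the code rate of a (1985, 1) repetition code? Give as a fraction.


Rate = k/n = 1/1985

1/1985


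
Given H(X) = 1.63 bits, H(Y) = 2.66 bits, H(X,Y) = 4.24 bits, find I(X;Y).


I(X;Y) = H(X) + H(Y) - H(X,Y) = 1.63 + 2.66 - 4.24 = 0.05

0.05 bits


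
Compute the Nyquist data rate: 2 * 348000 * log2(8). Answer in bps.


Rate = 2 * B * log2(M) = 2 * 348000 * 3.0 = 2088000.0

2088000.0 bps


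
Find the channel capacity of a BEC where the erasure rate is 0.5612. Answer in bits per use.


C = 1 - epsilon = 1 - 0.5612 = 0.4388

0.4388 bits


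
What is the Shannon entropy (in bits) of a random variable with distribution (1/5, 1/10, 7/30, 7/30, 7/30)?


H = -sum(p_i * log2(p_i)). Terms: -(1/5)*log2(1/5) = 0.464386; -(1/10)*log2(1/10) = 0.332193; -(7/30)*log2(7/30) = 0.489892; -(7/30)*log2(7/30) = 0.489892; -(7/30)*log2(7/30) = 0.489892. H = 0.464386 + 0.332193 + 0.489892 + 0.489892 + 0.489892 = 2.2663

2.2663 bits


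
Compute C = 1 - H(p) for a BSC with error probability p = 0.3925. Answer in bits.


H(p) = -p*log2(p) - (1-p)*log2(1-p) = -0.3925*log2(0.3925) - 0.6075*log2(0.6075) = 0.529575 + 0.436819 = 0.9664. C = 1 - H(p) = 1 - 0.9664 = 0.0336

0.0336 bits


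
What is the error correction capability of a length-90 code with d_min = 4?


Correction capability = floor((d-1)/2) = floor((4-1)/2) = 1

1 errors


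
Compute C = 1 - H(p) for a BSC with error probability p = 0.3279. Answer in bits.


H(p) = -p*log2(p) - (1-p)*log2(1-p) = -0.3279*log2(0.3279) - 0.6721*log2(0.6721) = 0.527484 + 0.385283 = 0.9128. C = 1 - H(p) = 1 - 0.9128 = 0.0872

0.0872 bits


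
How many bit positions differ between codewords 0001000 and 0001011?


Count differing positions: . . . . . ^ ^ = 2 differences

2


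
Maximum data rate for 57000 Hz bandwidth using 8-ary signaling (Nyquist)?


Rate = 2 * B * log2(M) = 2 * 57000 * 3.0 = 342000.0

342000.0 bps


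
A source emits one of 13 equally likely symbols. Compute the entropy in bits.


H = log2(n) = log2(13) = 3.7004

3.7004 bits


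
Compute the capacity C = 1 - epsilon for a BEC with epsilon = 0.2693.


C = 1 - epsilon = 1 - 0.2693 = 0.7307

0.7307 bits


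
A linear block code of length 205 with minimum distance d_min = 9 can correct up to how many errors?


Correction capability = floor((d-1)/2) = floor((9-1)/2) = 4

4 errors


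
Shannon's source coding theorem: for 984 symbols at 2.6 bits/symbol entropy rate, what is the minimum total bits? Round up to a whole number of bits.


Minimum bits >= n * H = 984 * 2.6 = 2558.4, rounded up to a whole number of bits = 2559

2559 bits


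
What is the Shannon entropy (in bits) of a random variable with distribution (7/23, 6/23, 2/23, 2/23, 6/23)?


H = -sum(p_i * log2(p_i)). Terms: -(7/23)*log2(7/23) = 0.522324; -(6/23)*log2(6/23) = 0.505722; -(2/23)*log2(2/23) = 0.306397; -(2/23)*log2(2/23) = 0.306397; -(6/23)*log2(6/23) = 0.505722. H = 0.522324 + 0.505722 + 0.306397 + 0.306397 + 0.505722 = 2.1466

2.1466 bits


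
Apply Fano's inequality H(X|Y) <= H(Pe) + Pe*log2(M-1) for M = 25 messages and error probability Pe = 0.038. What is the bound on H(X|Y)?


H(Pe) = -Pe*log2(Pe) - (1-Pe)*log2(1-Pe) = -0.038*log2(0.038) - 0.962*log2(0.962) = 0.179279 + 0.053767 = 0.233. Pe*log2(M-1) = 0.038*log2(24) = 0.174229. Bound = H(Pe) + Pe*log2(M-1) = 0.179279 + 0.053767 + 0.174229 = 0.4073

0.4073 bits


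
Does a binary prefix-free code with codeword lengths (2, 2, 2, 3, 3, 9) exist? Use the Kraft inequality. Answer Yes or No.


Kraft sum = sum(2^(-l_i)) = 1.002, need <= 1. Result: violated (a binary prefix-free code with these lengths cannot exist)

No


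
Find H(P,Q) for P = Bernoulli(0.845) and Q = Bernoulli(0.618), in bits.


H(P,Q) = -p*log2(q) - (1-p)*log2(1-q). -0.845*log2(0.618) = 0.586701; -0.155*log2(0.382) = 0.215195. H(P,Q) = 0.586701 + 0.215195 = 0.8019

0.8019 bits


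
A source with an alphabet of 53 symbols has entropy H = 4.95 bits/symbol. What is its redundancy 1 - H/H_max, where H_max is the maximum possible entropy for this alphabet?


H_max = log2(K) = log2(53) = 5.7279 bits/symbol. Redundancy = 1 - H/H_max = 1 - 4.95/5.7279 = 1 - 0.8642 = 0.1358

0.1358


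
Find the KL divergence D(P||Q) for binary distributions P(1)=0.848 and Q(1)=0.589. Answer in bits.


KL = p*log2(p/q) + (1-p)*log2((1-p)/(1-q)) = 0.848*log2(0.848/0.589) + 0.152*log2(0.152/0.411) = 0.2277

0.2277 bits


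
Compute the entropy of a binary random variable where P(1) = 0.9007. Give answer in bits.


H = -p*log2(p) - (1-p)*log2(1-p). -0.9007*log2(0.9007) = 0.135899; -0.0993*log2(0.0993) = 0.330874. H = 0.135899 + 0.330874 = 0.4668

0.4668 bits


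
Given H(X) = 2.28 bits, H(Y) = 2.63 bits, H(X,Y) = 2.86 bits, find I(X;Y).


I(X;Y) = H(X) + H(Y) - H(X,Y) = 2.28 + 2.63 - 2.86 = 2.05

2.05 bits


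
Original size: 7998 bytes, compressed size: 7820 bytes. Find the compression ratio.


Ratio = original / compressed = 7998 / 7820 = 1.0228

1.0228


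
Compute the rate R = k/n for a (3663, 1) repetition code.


Rate = k/n = 1/3663

1/3663


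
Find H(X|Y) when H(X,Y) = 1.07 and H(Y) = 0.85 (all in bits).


H(X|Y) = H(X,Y) - H(Y) = 1.07 - 0.85 = 0.22

0.22 bits


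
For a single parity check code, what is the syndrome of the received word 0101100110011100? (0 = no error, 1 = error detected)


Syndrome = XOR of all bits = 0 XOR 1 XOR 0 XOR 1 XOR 1 XOR 0 XOR 0 XOR 1 XOR 1 XOR 0 XOR 0 XOR 1 XOR 1 XOR 1 XOR 0 XOR 0 = 0

0


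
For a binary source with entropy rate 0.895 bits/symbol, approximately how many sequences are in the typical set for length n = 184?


log2|A_typical| = nH = 184 * 0.895 = 164.68, so |A_typical| ~ 2^164.68 = 3.746e+49

3.746e+49


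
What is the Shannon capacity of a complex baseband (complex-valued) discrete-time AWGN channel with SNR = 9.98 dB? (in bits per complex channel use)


SNR_linear = 10^(9.98/10) = 9.9541; C = log2(1 + SNR_linear) = log2(1 + 9.9541) = 3.4534

3.4534 bits/channel use


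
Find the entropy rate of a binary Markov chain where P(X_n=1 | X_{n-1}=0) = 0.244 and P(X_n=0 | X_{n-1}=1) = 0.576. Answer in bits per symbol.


Stationary distribution: pi_0 = p10/(p01+p10) = 0.7024, pi_1 = 0.2976. Entropy rate H' = pi_0*H(p01) + pi_1*H(p10) = 0.7024*0.8016 + 0.2976*0.9833 = 0.8557

0.8557 bits/symbol


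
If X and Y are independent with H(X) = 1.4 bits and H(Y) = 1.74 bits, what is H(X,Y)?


For independent variables, H(X,Y) = H(X) + H(Y) = 1.4 + 1.74 = 3.14

3.14 bits


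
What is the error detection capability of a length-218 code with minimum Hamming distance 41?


Detection capability = d_min - 1 = 41 - 1 = 40

40 errors


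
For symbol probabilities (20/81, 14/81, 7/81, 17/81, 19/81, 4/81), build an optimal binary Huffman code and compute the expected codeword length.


Huffman construction (repeatedly merge the two least-probable nodes; each merge adds 1 bit to every symbol beneath it): 4/81 + 7/81 = 11/81; 11/81 + 14/81 = 25/81; 17/81 + 19/81 = 4/9; 20/81 + 25/81 = 5/9; 4/9 + 5/9 = 1. Resulting codeword lengths (in the order the probabilities were given): (2, 3, 4, 2, 2, 4). L_avg = sum(p_i * l_i) = 20/81*2 + 14/81*3 + 7/81*4 + 17/81*2 + 19/81*2 + 4/81*4 = 22/9 = 2.4444

2.4444 bits


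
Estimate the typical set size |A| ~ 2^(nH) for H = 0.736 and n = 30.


log2|A_typical| = nH = 30 * 0.736 = 22.08, so |A_typical| ~ 2^22.08 = 4.433e+06

4.433e+06


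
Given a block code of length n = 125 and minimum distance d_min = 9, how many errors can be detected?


Detection capability = d_min - 1 = 9 - 1 = 8

8 errors


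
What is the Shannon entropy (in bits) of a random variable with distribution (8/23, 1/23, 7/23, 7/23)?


H = -sum(p_i * log2(p_i)). Terms: -(8/23)*log2(8/23) = 0.529935; -(1/23)*log2(1/23) = 0.196677; -(7/23)*log2(7/23) = 0.522324; -(7/23)*log2(7/23) = 0.522324. H = 0.529935 + 0.196677 + 0.522324 + 0.522324 = 1.7713

1.7713 bits


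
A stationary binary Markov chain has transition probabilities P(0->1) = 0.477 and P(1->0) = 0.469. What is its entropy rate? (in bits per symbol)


Stationary distribution: pi_0 = p10/(p01+p10) = 0.4958, pi_1 = 0.5042. Entropy rate H' = pi_0*H(p01) + pi_1*H(p10) = 0.4958*0.9985 + 0.5042*0.9972 = 0.9978

0.9978 bits/symbol


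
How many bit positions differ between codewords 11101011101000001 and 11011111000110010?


Count differing positions: . . ^ ^ . ^ . . ^ . ^ ^ ^ . . ^ ^ = 9 differences

9


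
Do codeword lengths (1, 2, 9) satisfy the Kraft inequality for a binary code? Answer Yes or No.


Kraft sum = sum(2^(-l_i)) = 0.752, need <= 1. Result: satisfied (a binary prefix-free code with these lengths exists)

Yes


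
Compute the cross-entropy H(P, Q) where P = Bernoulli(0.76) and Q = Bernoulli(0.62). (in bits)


H(P,Q) = -p*log2(q) - (1-p)*log2(1-q). -0.76*log2(0.62) = 0.524142; -0.24*log2(0.38) = 0.335023. H(P,Q) = 0.524142 + 0.335023 = 0.8592

0.8592 bits


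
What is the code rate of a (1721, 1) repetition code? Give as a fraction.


Rate = k/n = 1/1721

1/1721


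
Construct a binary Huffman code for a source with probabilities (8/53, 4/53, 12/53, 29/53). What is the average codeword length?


Huffman construction (repeatedly merge the two least-probable nodes; each merge adds 1 bit to every symbol beneath it): 4/53 + 8/53 = 12/53; 12/53 + 12/53 = 24/53; 24/53 + 29/53 = 1. Resulting codeword lengths (in the order the probabilities were given): (3, 3, 2, 1). L_avg = sum(p_i * l_i) = 8/53*3 + 4/53*3 + 12/53*2 + 29/53*1 = 89/53 = 1.6792

1.6792 bits


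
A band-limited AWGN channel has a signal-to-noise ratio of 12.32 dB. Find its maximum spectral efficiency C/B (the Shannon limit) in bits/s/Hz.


SNR_linear = 10^(12.32/10) = 17.0608; C/B = log2(1 + SNR_linear) = log2(1 + 17.0608) = 4.1748

4.1748 bits/s/Hz


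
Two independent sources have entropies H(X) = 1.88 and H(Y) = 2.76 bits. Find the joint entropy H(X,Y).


For independent variables, H(X,Y) = H(X) + H(Y) = 1.88 + 2.76 = 4.64

4.64 bits


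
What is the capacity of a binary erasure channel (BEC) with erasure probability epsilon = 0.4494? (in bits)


C = 1 - epsilon = 1 - 0.4494 = 0.5506

0.5506 bits


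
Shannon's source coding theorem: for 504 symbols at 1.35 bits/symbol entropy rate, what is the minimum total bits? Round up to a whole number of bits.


Minimum bits >= n * H = 504 * 1.35 = 680.4, rounded up to a whole number of bits = 681

681 bits


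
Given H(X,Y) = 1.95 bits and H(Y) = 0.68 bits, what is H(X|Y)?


H(X|Y) = H(X,Y) - H(Y) = 1.95 - 0.68 = 1.27

1.27 bits


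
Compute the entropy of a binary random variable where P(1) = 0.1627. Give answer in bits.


H = -p*log2(p) - (1-p)*log2(1-p). -0.1627*log2(0.1627) = 0.426227; -0.8373*log2(0.8373) = 0.214502. H = 0.426227 + 0.214502 = 0.6407

0.6407 bits


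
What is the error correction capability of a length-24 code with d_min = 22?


Correction capability = floor((d-1)/2) = floor((22-1)/2) = 10

10 errors


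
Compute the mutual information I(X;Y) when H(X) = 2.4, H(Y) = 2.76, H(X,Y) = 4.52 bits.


I(X;Y) = H(X) + H(Y) - H(X,Y) = 2.4 + 2.76 - 4.52 = 0.64

0.64 bits


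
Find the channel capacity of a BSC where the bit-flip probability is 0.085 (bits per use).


H(p) = -p*log2(p) - (1-p)*log2(1-p) = -0.085*log2(0.085) - 0.915*log2(0.915) = 0.302293 + 0.117263 = 0.4196. C = 1 - H(p) = 1 - 0.4196 = 0.5804

0.5804 bits


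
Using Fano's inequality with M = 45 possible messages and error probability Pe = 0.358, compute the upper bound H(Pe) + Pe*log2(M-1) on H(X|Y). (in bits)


H(Pe) = -Pe*log2(Pe) - (1-Pe)*log2(1-Pe) = -0.358*log2(0.358) - 0.642*log2(0.642) = 0.530545 + 0.410466 = 0.941. Pe*log2(M-1) = 0.358*log2(44) = 1.954477. Bound = H(Pe) + Pe*log2(M-1) = 0.530545 + 0.410466 + 1.954477 = 2.8955

2.8955 bits


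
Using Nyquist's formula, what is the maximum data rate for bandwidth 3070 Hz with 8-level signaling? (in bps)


Rate = 2 * B * log2(M) = 2 * 3070 * 3.0 = 18420.0

18420.0 bps


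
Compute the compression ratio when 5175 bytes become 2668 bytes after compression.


Ratio = original / compressed = 5175 / 2668 = 1.9397

1.9397


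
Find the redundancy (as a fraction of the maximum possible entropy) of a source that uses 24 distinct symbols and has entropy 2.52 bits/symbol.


H_max = log2(K) = log2(24) = 4.585 bits/symbol. Redundancy = 1 - H/H_max = 1 - 2.52/4.585 = 1 - 0.5496 = 0.4504

0.4504


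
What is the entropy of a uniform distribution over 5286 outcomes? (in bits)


H = log2(n) = log2(5286) = 12.368

12.368 bits


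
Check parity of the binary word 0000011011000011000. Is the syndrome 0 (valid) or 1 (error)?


Syndrome = XOR of all bits = 0 XOR 0 XOR 0 XOR 0 XOR 0 XOR 1 XOR 1 XOR 0 XOR 1 XOR 1 XOR 0 XOR 0 XOR 0 XOR 0 XOR 1 XOR 1 XOR 0 XOR 0 XOR 0 = 0

0


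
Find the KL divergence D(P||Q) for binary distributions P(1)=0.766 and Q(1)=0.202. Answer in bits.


KL = p*log2(p/q) + (1-p)*log2((1-p)/(1-q)) = 0.766*log2(0.766/0.202) + 0.234*log2(0.234/0.798) = 1.0589

1.0589 bits


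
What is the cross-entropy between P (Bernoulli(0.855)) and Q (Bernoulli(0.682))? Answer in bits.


H(P,Q) = -p*log2(q) - (1-p)*log2(1-q). -0.855*log2(0.682) = 0.472094; -0.145*log2(0.318) = 0.239671. H(P,Q) = 0.472094 + 0.239671 = 0.7118

0.7118 bits


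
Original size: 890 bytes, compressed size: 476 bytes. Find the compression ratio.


Ratio = original / compressed = 890 / 476 = 1.8697

1.8697


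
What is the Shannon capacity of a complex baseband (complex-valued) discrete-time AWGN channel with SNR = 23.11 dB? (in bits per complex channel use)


SNR_linear = 10^(23.11/10) = 204.6445; C = log2(1 + SNR_linear) = log2(1 + 204.6445) = 7.684

7.684 bits/channel use


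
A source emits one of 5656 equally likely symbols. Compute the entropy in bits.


H = log2(n) = log2(5656) = 12.4656

12.4656 bits


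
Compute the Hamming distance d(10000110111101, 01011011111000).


Count differing positions: ^ ^ . ^ ^ ^ . ^ . . . ^ . ^ = 8 differences

8


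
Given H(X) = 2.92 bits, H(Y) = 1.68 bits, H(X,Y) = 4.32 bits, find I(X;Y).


I(X;Y) = H(X) + H(Y) - H(X,Y) = 2.92 + 1.68 - 4.32 = 0.28

0.28 bits


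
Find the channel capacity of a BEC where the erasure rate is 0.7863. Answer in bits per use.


C = 1 - epsilon = 1 - 0.7863 = 0.2137

0.2137 bits


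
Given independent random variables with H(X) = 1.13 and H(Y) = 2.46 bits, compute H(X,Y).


For independent variables, H(X,Y) = H(X) + H(Y) = 1.13 + 2.46 = 3.59

3.59 bits


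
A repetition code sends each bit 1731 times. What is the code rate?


Rate = k/n = 1/1731

1/1731


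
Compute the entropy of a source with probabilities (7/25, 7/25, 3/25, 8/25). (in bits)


H = -sum(p_i * log2(p_i)). Terms: -(7/25)*log2(7/25) = 0.514220; -(7/25)*log2(7/25) = 0.514220; -(3/25)*log2(3/25) = 0.367067; -(8/25)*log2(8/25) = 0.526034. H = 0.514220 + 0.514220 + 0.367067 + 0.526034 = 1.9215

1.9215 bits


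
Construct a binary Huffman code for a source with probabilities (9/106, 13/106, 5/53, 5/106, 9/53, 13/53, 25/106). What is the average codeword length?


Huffman construction (repeatedly merge the two least-probable nodes; each merge adds 1 bit to every symbol beneath it): 5/106 + 9/106 = 7/53; 5/53 + 13/106 = 23/106; 7/53 + 9/53 = 16/53; 23/106 + 25/106 = 24/53; 13/53 + 16/53 = 29/53; 24/53 + 29/53 = 1. Resulting codeword lengths (in the order the probabilities were given): (4, 3, 3, 4, 3, 2, 2). L_avg = sum(p_i * l_i) = 9/106*4 + 13/106*3 + 5/53*3 + 5/106*4 + 9/53*3 + 13/53*2 + 25/106*2 = 281/106 = 2.6509

2.6509 bits


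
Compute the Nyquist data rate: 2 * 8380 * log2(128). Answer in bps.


Rate = 2 * B * log2(M) = 2 * 8380 * 7.0 = 117320.0

117320.0 bps


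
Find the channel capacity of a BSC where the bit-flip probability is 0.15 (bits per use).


H(p) = -p*log2(p) - (1-p)*log2(1-p) = -0.15*log2(0.15) - 0.85*log2(0.85) = 0.410545 + 0.199295 = 0.6098. C = 1 - H(p) = 1 - 0.6098 = 0.3902

0.3902 bits


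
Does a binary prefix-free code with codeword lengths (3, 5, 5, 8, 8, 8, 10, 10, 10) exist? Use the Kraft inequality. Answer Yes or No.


Kraft sum = sum(2^(-l_i)) = 0.2021, need <= 1. Result: satisfied (a binary prefix-free code with these lengths exists)

Yes


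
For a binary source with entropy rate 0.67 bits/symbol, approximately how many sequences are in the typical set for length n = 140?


log2|A_typical| = nH = 140 * 0.67 = 93.8, so |A_typical| ~ 2^93.8 = 1.724e+28

1.724e+28


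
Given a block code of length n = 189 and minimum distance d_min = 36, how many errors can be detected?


Detection capability = d_min - 1 = 36 - 1 = 35

35 errors


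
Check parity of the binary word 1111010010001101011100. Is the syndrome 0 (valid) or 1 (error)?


Syndrome = XOR of all bits = 1 XOR 1 XOR 1 XOR 1 XOR 0 XOR 1 XOR 0 XOR 0 XOR 1 XOR 0 XOR 0 XOR 0 XOR 1 XOR 1 XOR 0 XOR 1 XOR 0 XOR 1 XOR 1 XOR 1 XOR 0 XOR 0 = 0

0


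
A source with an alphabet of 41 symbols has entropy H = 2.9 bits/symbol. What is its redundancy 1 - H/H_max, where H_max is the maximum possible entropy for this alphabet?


H_max = log2(K) = log2(41) = 5.3576 bits/symbol. Redundancy = 1 - H/H_max = 1 - 2.9/5.3576 = 1 - 0.5413 = 0.4587

0.4587


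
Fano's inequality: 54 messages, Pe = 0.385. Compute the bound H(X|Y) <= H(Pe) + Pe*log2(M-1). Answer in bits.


H(Pe) = -Pe*log2(Pe) - (1-Pe)*log2(1-Pe) = -0.385*log2(0.385) - 0.615*log2(0.615) = 0.530172 + 0.431325 = 0.9615. Pe*log2(M-1) = 0.385*log2(53) = 2.205249. Bound = H(Pe) + Pe*log2(M-1) = 0.530172 + 0.431325 + 2.205249 = 3.1667

3.1667 bits


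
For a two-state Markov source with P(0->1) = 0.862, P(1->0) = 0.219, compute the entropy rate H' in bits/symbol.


Stationary distribution: pi_0 = p10/(p01+p10) = 0.2026, pi_1 = 0.7974. Entropy rate H' = pi_0*H(p01) + pi_1*H(p10) = 0.2026*0.579 + 0.7974*0.7583 = 0.722

0.722 bits/symbol


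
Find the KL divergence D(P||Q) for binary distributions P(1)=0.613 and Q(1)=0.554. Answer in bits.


KL = p*log2(p/q) + (1-p)*log2((1-p)/(1-q)) = 0.613*log2(0.613/0.554) + 0.387*log2(0.387/0.446) = 0.0103

0.0103 bits


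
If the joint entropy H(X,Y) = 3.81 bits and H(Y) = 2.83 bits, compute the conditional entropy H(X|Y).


H(X|Y) = H(X,Y) - H(Y) = 3.81 - 2.83 = 0.98

0.98 bits


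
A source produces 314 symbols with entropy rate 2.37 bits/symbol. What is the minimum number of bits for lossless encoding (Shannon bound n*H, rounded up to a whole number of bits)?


Minimum bits >= n * H = 314 * 2.37 = 744.18, rounded up to a whole number of bits = 745

745 bits


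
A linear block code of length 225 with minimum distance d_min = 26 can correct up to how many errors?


Correction capability = floor((d-1)/2) = floor((26-1)/2) = 12

12 errors


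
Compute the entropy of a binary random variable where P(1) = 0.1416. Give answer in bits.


H = -p*log2(p) - (1-p)*log2(1-p). -0.1416*log2(0.1416) = 0.399327; -0.8584*log2(0.8584) = 0.189087. H = 0.399327 + 0.189087 = 0.5884

0.5884 bits


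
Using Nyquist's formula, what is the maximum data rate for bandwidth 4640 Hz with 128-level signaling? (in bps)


Rate = 2 * B * log2(M) = 2 * 4640 * 7.0 = 64960.0

64960.0 bps


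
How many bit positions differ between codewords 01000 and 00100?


Count differing positions: . ^ ^ . . = 2 differences

2


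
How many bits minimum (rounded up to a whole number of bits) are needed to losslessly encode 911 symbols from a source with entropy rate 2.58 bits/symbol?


Minimum bits >= n * H = 911 * 2.58 = 2350.38, rounded up to a whole number of bits = 2351

2351 bits


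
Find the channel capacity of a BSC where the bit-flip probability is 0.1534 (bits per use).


H(p) = -p*log2(p) - (1-p)*log2(1-p) = -0.1534*log2(0.1534) - 0.8466*log2(0.8466) = 0.414890 + 0.203394 = 0.6183. C = 1 - H(p) = 1 - 0.6183 = 0.3817

0.3817 bits


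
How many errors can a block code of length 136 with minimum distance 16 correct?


Correction capability = floor((d-1)/2) = floor((16-1)/2) = 7

7 errors


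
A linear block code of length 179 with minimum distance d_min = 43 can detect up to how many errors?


Detection capability = d_min - 1 = 43 - 1 = 42

42 errors


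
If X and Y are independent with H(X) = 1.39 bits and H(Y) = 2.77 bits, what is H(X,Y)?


For independent variables, H(X,Y) = H(X) + H(Y) = 1.39 + 2.77 = 4.16

4.16 bits


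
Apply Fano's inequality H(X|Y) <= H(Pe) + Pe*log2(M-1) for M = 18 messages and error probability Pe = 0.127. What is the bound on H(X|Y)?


H(Pe) = -Pe*log2(Pe) - (1-Pe)*log2(1-Pe) = -0.127*log2(0.127) - 0.873*log2(0.873) = 0.378092 + 0.171061 = 0.5492. Pe*log2(M-1) = 0.127*log2(17) = 0.519108. Bound = H(Pe) + Pe*log2(M-1) = 0.378092 + 0.171061 + 0.519108 = 1.0683

1.0683 bits


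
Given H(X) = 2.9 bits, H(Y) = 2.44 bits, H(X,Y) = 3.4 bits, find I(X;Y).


I(X;Y) = H(X) + H(Y) - H(X,Y) = 2.9 + 2.44 - 3.4 = 1.94

1.94 bits


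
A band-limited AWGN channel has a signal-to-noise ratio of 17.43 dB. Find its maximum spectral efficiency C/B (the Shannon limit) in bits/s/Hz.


SNR_linear = 10^(17.43/10) = 55.335; C/B = log2(1 + SNR_linear) = log2(1 + 55.335) = 5.816

5.816 bits/s/Hz


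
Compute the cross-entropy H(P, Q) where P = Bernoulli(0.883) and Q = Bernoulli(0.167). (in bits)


H(P,Q) = -p*log2(q) - (1-p)*log2(1-q). -0.883*log2(0.167) = 2.279977; -0.117*log2(0.833) = 0.030843. H(P,Q) = 2.279977 + 0.030843 = 2.3108

2.3108 bits


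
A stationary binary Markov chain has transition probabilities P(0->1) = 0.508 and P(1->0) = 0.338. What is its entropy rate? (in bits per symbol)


Stationary distribution: pi_0 = p10/(p01+p10) = 0.3995, pi_1 = 0.6005. Entropy rate H' = pi_0*H(p01) + pi_1*H(p10) = 0.3995*0.9998 + 0.6005*0.9229 = 0.9536

0.9536 bits/symbol


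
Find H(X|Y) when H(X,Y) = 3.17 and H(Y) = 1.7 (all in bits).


H(X|Y) = H(X,Y) - H(Y) = 3.17 - 1.7 = 1.47

1.47 bits


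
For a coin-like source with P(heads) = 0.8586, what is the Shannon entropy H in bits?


H = -p*log2(p) - (1-p)*log2(1-p). -0.8586*log2(0.8586) = 0.188842; -0.1414*log2(0.1414) = 0.399051. H = 0.188842 + 0.399051 = 0.5879

0.5879 bits


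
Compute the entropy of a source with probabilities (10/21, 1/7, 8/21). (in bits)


H = -sum(p_i * log2(p_i)). Terms: -(10/21)*log2(10/21) = 0.509709; -(1/7)*log2(1/7) = 0.401051; -(8/21)*log2(8/21) = 0.530407. H = 0.509709 + 0.401051 + 0.530407 = 1.4412

1.4412 bits


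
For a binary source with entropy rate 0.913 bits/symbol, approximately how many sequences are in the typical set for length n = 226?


log2|A_typical| = nH = 226 * 0.913 = 206.338, so |A_typical| ~ 2^206.338 = 1.300e+62

1.300e+62


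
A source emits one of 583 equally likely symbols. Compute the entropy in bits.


H = log2(n) = log2(583) = 9.1874

9.1874 bits


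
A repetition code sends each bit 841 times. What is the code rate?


Rate = k/n = 1/841

1/841


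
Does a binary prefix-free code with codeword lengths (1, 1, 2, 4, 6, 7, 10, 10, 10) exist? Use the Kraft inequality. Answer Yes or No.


Kraft sum = sum(2^(-l_i)) = 1.3389, need <= 1. Result: violated (a binary prefix-free code with these lengths cannot exist)

No


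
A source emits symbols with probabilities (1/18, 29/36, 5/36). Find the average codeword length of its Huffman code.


Huffman construction (repeatedly merge the two least-probable nodes; each merge adds 1 bit to every symbol beneath it): 1/18 + 5/36 = 7/36; 7/36 + 29/36 = 1. Resulting codeword lengths (in the order the probabilities were given): (2, 1, 2). L_avg = sum(p_i * l_i) = 1/18*2 + 29/36*1 + 5/36*2 = 43/36 = 1.1944

1.1944 bits


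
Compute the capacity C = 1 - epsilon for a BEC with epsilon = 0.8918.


C = 1 - epsilon = 1 - 0.8918 = 0.1082

0.1082 bits


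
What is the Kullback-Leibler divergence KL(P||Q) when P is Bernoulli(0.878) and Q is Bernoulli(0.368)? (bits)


KL = p*log2(p/q) + (1-p)*log2((1-p)/(1-q)) = 0.878*log2(0.878/0.368) + 0.122*log2(0.122/0.632) = 0.812

0.812 bits


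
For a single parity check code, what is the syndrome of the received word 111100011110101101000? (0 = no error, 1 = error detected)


Syndrome = XOR of all bits = 1 XOR 1 XOR 1 XOR 1 XOR 0 XOR 0 XOR 0 XOR 1 XOR 1 XOR 1 XOR 1 XOR 0 XOR 1 XOR 0 XOR 1 XOR 1 XOR 0 XOR 1 XOR 0 XOR 0 XOR 0 = 0

0


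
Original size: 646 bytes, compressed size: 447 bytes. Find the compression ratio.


Ratio = original / compressed = 646 / 447 = 1.4452

1.4452


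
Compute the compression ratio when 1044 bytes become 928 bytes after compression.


Ratio = original / compressed = 1044 / 928 = 1.125

1.125


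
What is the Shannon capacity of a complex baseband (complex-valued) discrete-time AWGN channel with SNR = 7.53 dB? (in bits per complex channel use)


SNR_linear = 10^(7.53/10) = 5.6624; C = log2(1 + SNR_linear) = log2(1 + 5.6624) = 2.736

2.736 bits/channel use


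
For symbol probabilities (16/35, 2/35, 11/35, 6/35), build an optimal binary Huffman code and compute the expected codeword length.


Huffman construction (repeatedly merge the two least-probable nodes; each merge adds 1 bit to every symbol beneath it): 2/35 + 6/35 = 8/35; 8/35 + 11/35 = 19/35; 16/35 + 19/35 = 1. Resulting codeword lengths (in the order the probabilities were given): (1, 3, 2, 3). L_avg = sum(p_i * l_i) = 16/35*1 + 2/35*3 + 11/35*2 + 6/35*3 = 62/35 = 1.7714

1.7714 bits


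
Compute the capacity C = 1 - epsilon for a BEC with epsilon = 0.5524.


C = 1 - epsilon = 1 - 0.5524 = 0.4476

0.4476 bits


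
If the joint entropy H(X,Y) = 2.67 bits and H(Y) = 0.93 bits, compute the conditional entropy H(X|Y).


H(X|Y) = H(X,Y) - H(Y) = 2.67 - 0.93 = 1.74

1.74 bits


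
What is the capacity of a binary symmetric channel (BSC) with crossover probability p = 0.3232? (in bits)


H(p) = -p*log2(p) - (1-p)*log2(1-p) = -0.3232*log2(0.3232) - 0.6768*log2(0.6768) = 0.526655 + 0.381173 = 0.9078. C = 1 - H(p) = 1 - 0.9078 = 0.0922

0.0922 bits


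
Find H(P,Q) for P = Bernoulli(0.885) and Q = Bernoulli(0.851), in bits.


H(P,Q) = -p*log2(q) - (1-p)*log2(1-q). -0.885*log2(0.851) = 0.206001; -0.115*log2(0.149) = 0.315861. H(P,Q) = 0.206001 + 0.315861 = 0.5219

0.5219 bits


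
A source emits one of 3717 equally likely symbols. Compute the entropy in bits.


H = log2(n) = log2(3717) = 11.8599

11.8599 bits


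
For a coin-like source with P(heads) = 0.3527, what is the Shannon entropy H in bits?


H = -p*log2(p) - (1-p)*log2(1-p). -0.3527*log2(0.3527) = 0.530280; -0.6473*log2(0.6473) = 0.406177. H = 0.530280 + 0.406177 = 0.9365

0.9365 bits


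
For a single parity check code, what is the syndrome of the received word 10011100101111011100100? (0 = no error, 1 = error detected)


Syndrome = XOR of all bits = 1 XOR 0 XOR 0 XOR 1 XOR 1 XOR 1 XOR 0 XOR 0 XOR 1 XOR 0 XOR 1 XOR 1 XOR 1 XOR 1 XOR 0 XOR 1 XOR 1 XOR 1 XOR 0 XOR 0 XOR 1 XOR 0 XOR 0 = 1

1


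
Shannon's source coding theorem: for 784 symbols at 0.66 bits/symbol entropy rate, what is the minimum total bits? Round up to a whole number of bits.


Minimum bits >= n * H = 784 * 0.66 = 517.44, rounded up to a whole number of bits = 518

518 bits


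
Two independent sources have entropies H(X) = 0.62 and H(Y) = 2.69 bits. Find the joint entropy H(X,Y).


For independent variables, H(X,Y) = H(X) + H(Y) = 0.62 + 2.69 = 3.31

3.31 bits


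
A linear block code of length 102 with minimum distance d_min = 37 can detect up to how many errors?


Detection capability = d_min - 1 = 37 - 1 = 36

36 errors


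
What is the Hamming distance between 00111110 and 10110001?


Count differing positions: ^ . . . ^ ^ ^ ^ = 5 differences

5


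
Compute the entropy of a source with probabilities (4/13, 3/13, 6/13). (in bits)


H = -sum(p_i * log2(p_i)). Terms: -(4/13)*log2(4/13) = 0.523212; -(3/13)*log2(3/13) = 0.488187; -(6/13)*log2(6/13) = 0.514836. H = 0.523212 + 0.488187 + 0.514836 = 1.5262

1.5262 bits


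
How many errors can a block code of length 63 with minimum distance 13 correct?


Correction capability = floor((d-1)/2) = floor((13-1)/2) = 6

6 errors


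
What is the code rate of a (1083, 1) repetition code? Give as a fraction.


Rate = k/n = 1/1083

1/1083


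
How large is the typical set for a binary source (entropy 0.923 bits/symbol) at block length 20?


log2|A_typical| = nH = 20 * 0.923 = 18.46, so |A_typical| ~ 2^18.46 = 3.606e+05

3.606e+05


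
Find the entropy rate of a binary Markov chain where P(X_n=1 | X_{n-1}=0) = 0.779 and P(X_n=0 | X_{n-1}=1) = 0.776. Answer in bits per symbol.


Stationary distribution: pi_0 = p10/(p01+p10) = 0.499, pi_1 = 0.501. Entropy rate H' = pi_0*H(p01) + pi_1*H(p10) = 0.499*0.762 + 0.501*0.7674 = 0.7647

0.7647 bits/symbol


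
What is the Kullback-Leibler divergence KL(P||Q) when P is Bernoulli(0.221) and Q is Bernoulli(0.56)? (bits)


KL = p*log2(p/q) + (1-p)*log2((1-p)/(1-q)) = 0.221*log2(0.221/0.56) + 0.779*log2(0.779/0.44) = 0.3455

0.3455 bits


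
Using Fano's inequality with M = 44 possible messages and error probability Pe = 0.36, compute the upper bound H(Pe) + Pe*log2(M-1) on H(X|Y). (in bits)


H(Pe) = -Pe*log2(Pe) - (1-Pe)*log2(1-Pe) = -0.36*log2(0.36) - 0.64*log2(0.64) = 0.530615 + 0.412068 = 0.9427. Pe*log2(M-1) = 0.36*log2(43) = 1.953455. Bound = H(Pe) + Pe*log2(M-1) = 0.530615 + 0.412068 + 1.953455 = 2.8961

2.8961 bits


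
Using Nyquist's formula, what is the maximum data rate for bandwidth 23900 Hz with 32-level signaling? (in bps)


Rate = 2 * B * log2(M) = 2 * 23900 * 5.0 = 239000.0

239000.0 bps
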